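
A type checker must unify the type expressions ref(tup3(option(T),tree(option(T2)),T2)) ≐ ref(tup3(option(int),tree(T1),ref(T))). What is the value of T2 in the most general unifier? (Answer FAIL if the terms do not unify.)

Decompose ref/1: tup3(option(T),tree(option(T2)),T2) ≐ tup3(option(int),tree(T1),ref(T)).
Decompose tup3/3: option(T) ≐ option(int),  tree(option(T2)) ≐ tree(T1),  T2 ≐ ref(T).
Decompose option/1: T ≐ int.
Bind T := int; substituting into the one remaining equation that mentions T gives: T2 ≐ ref(int).
Decompose tree/1: option(T2) ≐ T1.
Bind T1 := option(T2); no other remaining equation mentions T1.
Bind T2 := ref(int). Substituting into the earlier binding gives T1 := option(ref(int)).
MGU = { T -> int, T1 -> option(ref(int)), T2 -> ref(int) }, so T2 -> ref(int).

ref(int)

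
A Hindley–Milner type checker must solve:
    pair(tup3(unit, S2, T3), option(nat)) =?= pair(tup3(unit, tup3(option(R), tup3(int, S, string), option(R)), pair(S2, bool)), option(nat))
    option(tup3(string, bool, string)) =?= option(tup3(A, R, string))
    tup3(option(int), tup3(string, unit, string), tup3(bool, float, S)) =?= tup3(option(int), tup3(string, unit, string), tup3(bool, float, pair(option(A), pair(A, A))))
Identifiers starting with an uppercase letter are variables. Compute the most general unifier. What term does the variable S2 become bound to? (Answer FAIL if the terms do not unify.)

Decompose pair/2: tup3(unit, S2, T3) =?= tup3(unit, tup3(option(R), tup3(int, S, string), option(R)), pair(S2, bool)),  option(nat) =?= option(nat).
Decompose tup3/3: unit =?= unit,  S2 =?= tup3(option(R), tup3(int, S, string), option(R)),  T3 =?= pair(S2, bool).
Delete trivial equation unit =?= unit.
Bind S2 := tup3(option(R), tup3(int, S, string), option(R)); substituting into the one remaining equation that mentions S2 gives: T3 =?= pair(tup3(option(R), tup3(int, S, string), option(R)), bool).
Bind T3 := pair(tup3(option(R), tup3(int, S, string), option(R)), bool); no other remaining equation mentions T3.
Delete trivial equation option(nat) =?= option(nat).
Decompose option/1: tup3(string, bool, string) =?= tup3(A, R, string).
Decompose tup3/3: string =?= A,  bool =?= R,  string =?= string.
Bind A := string; substituting into the one remaining equation that mentions A gives: tup3(option(int), tup3(string, unit, string), tup3(bool, float, S)) =?= tup3(option(int), tup3(string, unit, string), tup3(bool, float, pair(option(string), pair(string, string)))).
Bind R := bool; no other remaining equation mentions R. Substituting into the earlier bindings gives S2 := tup3(option(bool), tup3(int, S, string), option(bool)), T3 := pair(tup3(option(bool), tup3(int, S, string), option(bool)), bool).
Delete trivial equation string =?= string.
Decompose tup3/3: option(int) =?= option(int),  tup3(string, unit, string) =?= tup3(string, unit, string),  tup3(bool, float, S) =?= tup3(bool, float, pair(option(string), pair(string, string))).
Delete trivial equation option(int) =?= option(int).
Delete trivial equation tup3(string, unit, string) =?= tup3(string, unit, string).
Decompose tup3/3: bool =?= bool,  float =?= float,  S =?= pair(option(string), pair(string, string)).
Delete trivial equation bool =?= bool.
Delete trivial equation float =?= float.
Bind S := pair(option(string), pair(string, string)). Substituting into the earlier bindings gives S2 := tup3(option(bool), tup3(int, pair(option(string), pair(string, string)), string), option(bool)), T3 := pair(tup3(option(bool), tup3(int, pair(option(string), pair(string, string)), string), option(bool)), bool).
MGU = { S2 -> tup3(option(bool), tup3(int, pair(option(string), pair(string, string)), string), option(bool)), T3 -> pair(tup3(option(bool), tup3(int, pair(option(string), pair(string, string)), string), option(bool)), bool), A -> string, R -> bool, S -> pair(option(string), pair(string, string)) }, so S2 -> tup3(option(bool), tup3(int, pair(option(string), pair(string, string)), string), option(bool)).

tup3(option(bool), tup3(int, pair(option(string), pair(string, string)), string), option(bool))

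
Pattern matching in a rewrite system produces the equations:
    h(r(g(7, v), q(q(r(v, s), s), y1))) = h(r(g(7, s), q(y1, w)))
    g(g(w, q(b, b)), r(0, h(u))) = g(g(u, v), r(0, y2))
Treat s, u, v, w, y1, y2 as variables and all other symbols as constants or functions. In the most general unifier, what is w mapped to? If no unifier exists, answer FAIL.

q(r(q(b, b), q(b, b)), q(b, b))

Decompose h/1: r(g(7, v), q(q(r(v, s), s), y1)) = r(g(7, s), q(y1, w)).
Decompose r/2: g(7, v) = g(7, s),  q(q(r(v, s), s), y1) = q(y1, w).
Decompose g/2: 7 = 7,  v = s.
Delete trivial equation 7 = 7.
Bind v := s; substituting into the remaining equations gives: q(q(r(s, s), s), y1) = q(y1, w),  g(g(w, q(b, b)), r(0, h(u))) = g(g(u, s), r(0, y2)).
Decompose q/2: q(r(s, s), s) = y1,  y1 = w.
Bind y1 := q(r(s, s), s); substituting into the one remaining equation that mentions y1 gives: q(r(s, s), s) = w.
Bind w := q(r(s, s), s); substituting into the remaining equation gives: g(g(q(r(s, s), s), q(b, b)), r(0, h(u))) = g(g(u, s), r(0, y2)).
Decompose g/2: g(q(r(s, s), s), q(b, b)) = g(u, s),  r(0, h(u)) = r(0, y2).
Decompose g/2: q(r(s, s), s) = u,  q(b, b) = s.
Bind u := q(r(s, s), s); substituting into the one remaining equation that mentions u gives: r(0, h(q(r(s, s), s))) = r(0, y2).
Bind s := q(b, b); substituting into the remaining equation gives: r(0, h(q(r(q(b, b), q(b, b)), q(b, b)))) = r(0, y2). Substituting into the earlier bindings gives v := q(b, b), y1 := q(r(q(b, b), q(b, b)), q(b, b)), w := q(r(q(b, b), q(b, b)), q(b, b)), u := q(r(q(b, b), q(b, b)), q(b, b)).
Decompose r/2: 0 = 0,  h(q(r(q(b, b), q(b, b)), q(b, b))) = y2.
Delete trivial equation 0 = 0.
Bind y2 := h(q(r(q(b, b), q(b, b)), q(b, b))).
MGU = { v -> q(b, b), y1 -> q(r(q(b, b), q(b, b)), q(b, b)), w -> q(r(q(b, b), q(b, b)), q(b, b)), u -> q(r(q(b, b), q(b, b)), q(b, b)), s -> q(b, b), y2 -> h(q(r(q(b, b), q(b, b)), q(b, b))) }, so w -> q(r(q(b, b), q(b, b)), q(b, b)).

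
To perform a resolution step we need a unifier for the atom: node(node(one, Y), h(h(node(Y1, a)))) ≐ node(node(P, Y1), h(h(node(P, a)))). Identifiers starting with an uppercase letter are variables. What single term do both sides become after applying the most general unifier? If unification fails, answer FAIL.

node(node(one, one), h(h(node(one, a))))

Decompose node/2: node(one, Y) ≐ node(P, Y1),  h(h(node(Y1, a))) ≐ h(h(node(P, a))).
Decompose node/2: one ≐ P,  Y ≐ Y1.
Bind P := one; substituting into the one remaining equation that mentions P gives: h(h(node(Y1, a))) ≐ h(h(node(one, a))).
Bind Y := Y1; no other remaining equation mentions Y.
Decompose h/1: h(node(Y1, a)) ≐ h(node(one, a)).
Decompose h/1: node(Y1, a) ≐ node(one, a).
Decompose node/2: Y1 ≐ one,  a ≐ a.
Bind Y1 := one; no other remaining equation mentions Y1. Substituting into the earlier binding gives Y := one.
Delete trivial equation a ≐ a.
Applying the MGU to either side gives node(node(one, one), h(h(node(one, a)))).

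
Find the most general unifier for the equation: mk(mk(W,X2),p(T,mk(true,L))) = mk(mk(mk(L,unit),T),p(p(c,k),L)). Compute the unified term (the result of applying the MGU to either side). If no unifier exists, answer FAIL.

Decompose mk/2: mk(W,X2) = mk(mk(L,unit),T),  p(T,mk(true,L)) = p(p(c,k),L).
Decompose mk/2: W = mk(L,unit),  X2 = T.
Bind W := mk(L,unit); no other remaining equation mentions W.
Bind X2 := T; no other remaining equation mentions X2.
Decompose p/2: T = p(c,k),  mk(true,L) = L.
Bind T := p(c,k); no other remaining equation mentions T. Substituting into the earlier binding gives X2 := p(c,k).
Occurs check fails: L occurs in mk(true,L); the equation L = mk(true,L) has no finite solution.

FAIL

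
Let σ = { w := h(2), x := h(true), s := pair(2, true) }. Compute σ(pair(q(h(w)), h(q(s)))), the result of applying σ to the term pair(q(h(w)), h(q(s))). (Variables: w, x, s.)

pair(q(h(h(2))), h(q(pair(2, true))))

Replace each occurrence of w with h(2).
Replace each occurrence of s with pair(2, true).
Result: pair(q(h(h(2))), h(q(pair(2, true)))).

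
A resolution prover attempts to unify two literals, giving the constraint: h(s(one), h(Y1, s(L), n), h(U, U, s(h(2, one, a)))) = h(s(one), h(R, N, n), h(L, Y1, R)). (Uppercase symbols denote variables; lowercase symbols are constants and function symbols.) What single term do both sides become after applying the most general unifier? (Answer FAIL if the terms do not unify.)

Decompose h/3: s(one) = s(one),  h(Y1, s(L), n) = h(R, N, n),  h(U, U, s(h(2, one, a))) = h(L, Y1, R).
Delete trivial equation s(one) = s(one).
Decompose h/3: Y1 = R,  s(L) = N,  n = n.
Bind Y1 := R; substituting into the one remaining equation that mentions Y1 gives: h(U, U, s(h(2, one, a))) = h(L, R, R).
Bind N := s(L); no other remaining equation mentions N.
Delete trivial equation n = n.
Decompose h/3: U = L,  U = R,  s(h(2, one, a)) = R.
Bind U := L; substituting into the one remaining equation that mentions U gives: L = R.
Bind L := R; no other remaining equation mentions L. Substituting into the earlier bindings gives N := s(R), U := R.
Bind R := s(h(2, one, a)). Substituting into the earlier bindings gives Y1 := s(h(2, one, a)), N := s(s(h(2, one, a))), U := s(h(2, one, a)), L := s(h(2, one, a)).
Applying the MGU to either side gives h(s(one), h(s(h(2, one, a)), s(s(h(2, one, a))), n), h(s(h(2, one, a)), s(h(2, one, a)), s(h(2, one, a)))).

h(s(one), h(s(h(2, one, a)), s(s(h(2, one, a))), n), h(s(h(2, one, a)), s(h(2, one, a)), s(h(2, one, a))))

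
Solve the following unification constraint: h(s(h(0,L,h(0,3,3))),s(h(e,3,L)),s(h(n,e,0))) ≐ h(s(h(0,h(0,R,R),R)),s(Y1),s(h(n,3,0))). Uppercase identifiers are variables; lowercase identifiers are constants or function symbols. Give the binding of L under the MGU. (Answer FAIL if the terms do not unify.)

FAIL

Decompose h/3: s(h(0,L,h(0,3,3))) ≐ s(h(0,h(0,R,R),R)),  s(h(e,3,L)) ≐ s(Y1),  s(h(n,e,0)) ≐ s(h(n,3,0)).
Decompose s/1: h(0,L,h(0,3,3)) ≐ h(0,h(0,R,R),R).
Decompose h/3: 0 ≐ 0,  L ≐ h(0,R,R),  h(0,3,3) ≐ R.
Delete trivial equation 0 ≐ 0.
Bind L := h(0,R,R); substituting into the one remaining equation that mentions L gives: s(h(e,3,h(0,R,R))) ≐ s(Y1).
Bind R := h(0,3,3); substituting into the one remaining equation that mentions R gives: s(h(e,3,h(0,h(0,3,3),h(0,3,3)))) ≐ s(Y1). Substituting into the earlier binding gives L := h(0,h(0,3,3),h(0,3,3)).
Decompose s/1: h(e,3,h(0,h(0,3,3),h(0,3,3))) ≐ Y1.
Bind Y1 := h(e,3,h(0,h(0,3,3),h(0,3,3))); no other remaining equation mentions Y1.
Decompose s/1: h(n,e,0) ≐ h(n,3,0).
Decompose h/3: n ≐ n,  e ≐ 3,  0 ≐ 0.
Delete trivial equation n ≐ n.
Clash: constants e and 3 differ; no unifier exists.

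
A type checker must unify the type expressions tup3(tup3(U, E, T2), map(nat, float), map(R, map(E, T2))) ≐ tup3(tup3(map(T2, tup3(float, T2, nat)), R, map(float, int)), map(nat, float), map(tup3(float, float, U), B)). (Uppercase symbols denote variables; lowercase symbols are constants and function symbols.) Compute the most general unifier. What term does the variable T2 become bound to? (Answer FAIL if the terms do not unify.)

map(float, int)

Decompose tup3/3: tup3(U, E, T2) ≐ tup3(map(T2, tup3(float, T2, nat)), R, map(float, int)),  map(nat, float) ≐ map(nat, float),  map(R, map(E, T2)) ≐ map(tup3(float, float, U), B).
Decompose tup3/3: U ≐ map(T2, tup3(float, T2, nat)),  E ≐ R,  T2 ≐ map(float, int).
Bind U := map(T2, tup3(float, T2, nat)); substituting into the one remaining equation that mentions U gives: map(R, map(E, T2)) ≐ map(tup3(float, float, map(T2, tup3(float, T2, nat))), B).
Bind E := R; substituting into the one remaining equation that mentions E gives: map(R, map(R, T2)) ≐ map(tup3(float, float, map(T2, tup3(float, T2, nat))), B).
Bind T2 := map(float, int); substituting into the one remaining equation that mentions T2 gives: map(R, map(R, map(float, int))) ≐ map(tup3(float, float, map(map(float, int), tup3(float, map(float, int), nat))), B). Substituting into the earlier binding gives U := map(map(float, int), tup3(float, map(float, int), nat)).
Delete trivial equation map(nat, float) ≐ map(nat, float).
Decompose map/2: R ≐ tup3(float, float, map(map(float, int), tup3(float, map(float, int), nat))),  map(R, map(float, int)) ≐ B.
Bind R := tup3(float, float, map(map(float, int), tup3(float, map(float, int), nat))); substituting into the remaining equation gives: map(tup3(float, float, map(map(float, int), tup3(float, map(float, int), nat))), map(float, int)) ≐ B. Substituting into the earlier binding gives E := tup3(float, float, map(map(float, int), tup3(float, map(float, int), nat))).
Bind B := map(tup3(float, float, map(map(float, int), tup3(float, map(float, int), nat))), map(float, int)).
MGU = { U := map(map(float, int), tup3(float, map(float, int), nat)), E := tup3(float, float, map(map(float, int), tup3(float, map(float, int), nat))), T2 := map(float, int), R := tup3(float, float, map(map(float, int), tup3(float, map(float, int), nat))), B := map(tup3(float, float, map(map(float, int), tup3(float, map(float, int), nat))), map(float, int)) }, so T2 := map(float, int).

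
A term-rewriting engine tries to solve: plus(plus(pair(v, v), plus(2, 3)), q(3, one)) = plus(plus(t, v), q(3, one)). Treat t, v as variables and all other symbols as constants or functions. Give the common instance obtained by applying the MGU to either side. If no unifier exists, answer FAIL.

Decompose plus/2: plus(pair(v, v), plus(2, 3)) = plus(t, v),  q(3, one) = q(3, one).
Decompose plus/2: pair(v, v) = t,  plus(2, 3) = v.
Bind t := pair(v, v); no other remaining equation mentions t.
Bind v := plus(2, 3); no other remaining equation mentions v. Substituting into the earlier binding gives t := pair(plus(2, 3), plus(2, 3)).
Delete trivial equation q(3, one) = q(3, one).
Applying the MGU to either side gives plus(plus(pair(plus(2, 3), plus(2, 3)), plus(2, 3)), q(3, one)).

plus(plus(pair(plus(2, 3), plus(2, 3)), plus(2, 3)), q(3, one))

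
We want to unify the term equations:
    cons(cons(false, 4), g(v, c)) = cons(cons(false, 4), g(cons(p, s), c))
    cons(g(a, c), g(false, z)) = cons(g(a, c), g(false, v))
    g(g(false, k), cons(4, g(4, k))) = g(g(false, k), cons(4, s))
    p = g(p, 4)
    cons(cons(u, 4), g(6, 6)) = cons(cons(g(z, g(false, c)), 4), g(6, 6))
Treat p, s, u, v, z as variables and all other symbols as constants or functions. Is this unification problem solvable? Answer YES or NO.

Decompose cons/2: cons(false, 4) = cons(false, 4),  g(v, c) = g(cons(p, s), c).
Delete trivial equation cons(false, 4) = cons(false, 4).
Decompose g/2: v = cons(p, s),  c = c.
Bind v := cons(p, s); substituting into the one remaining equation that mentions v gives: cons(g(a, c), g(false, z)) = cons(g(a, c), g(false, cons(p, s))).
Delete trivial equation c = c.
Decompose cons/2: g(a, c) = g(a, c),  g(false, z) = g(false, cons(p, s)).
Delete trivial equation g(a, c) = g(a, c).
Decompose g/2: false = false,  z = cons(p, s).
Delete trivial equation false = false.
Bind z := cons(p, s); substituting into the one remaining equation that mentions z gives: cons(cons(u, 4), g(6, 6)) = cons(cons(g(cons(p, s), g(false, c)), 4), g(6, 6)).
Decompose g/2: g(false, k) = g(false, k),  cons(4, g(4, k)) = cons(4, s).
Delete trivial equation g(false, k) = g(false, k).
Decompose cons/2: 4 = 4,  g(4, k) = s.
Delete trivial equation 4 = 4.
Bind s := g(4, k); substituting into the one remaining equation that mentions s gives: cons(cons(u, 4), g(6, 6)) = cons(cons(g(cons(p, g(4, k)), g(false, c)), 4), g(6, 6)). Substituting into the earlier bindings gives v := cons(p, g(4, k)), z := cons(p, g(4, k)).
Occurs check fails: p occurs in g(p, 4); the equation p = g(p, 4) has no finite solution.

NO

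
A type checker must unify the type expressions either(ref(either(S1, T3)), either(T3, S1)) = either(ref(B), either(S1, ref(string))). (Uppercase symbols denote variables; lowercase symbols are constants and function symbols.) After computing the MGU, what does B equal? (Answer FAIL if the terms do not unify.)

either(ref(string), ref(string))

Decompose either/2: ref(either(S1, T3)) = ref(B),  either(T3, S1) = either(S1, ref(string)).
Decompose ref/1: either(S1, T3) = B.
Bind B := either(S1, T3); no other remaining equation mentions B.
Decompose either/2: T3 = S1,  S1 = ref(string).
Bind T3 := S1; no other remaining equation mentions T3. Substituting into the earlier binding gives B := either(S1, S1).
Bind S1 := ref(string). Substituting into the earlier bindings gives B := either(ref(string), ref(string)), T3 := ref(string).
MGU = { B -> either(ref(string), ref(string)), T3 -> ref(string), S1 -> ref(string) }, so B -> either(ref(string), ref(string)).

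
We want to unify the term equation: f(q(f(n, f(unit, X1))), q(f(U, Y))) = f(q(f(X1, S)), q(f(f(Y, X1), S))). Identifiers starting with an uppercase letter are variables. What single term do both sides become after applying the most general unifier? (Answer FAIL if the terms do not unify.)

Decompose f/2: q(f(n, f(unit, X1))) = q(f(X1, S)),  q(f(U, Y)) = q(f(f(Y, X1), S)).
Decompose q/1: f(n, f(unit, X1)) = f(X1, S).
Decompose f/2: n = X1,  f(unit, X1) = S.
Bind X1 := n; substituting into the remaining equations gives: f(unit, n) = S,  q(f(U, Y)) = q(f(f(Y, n), S)).
Bind S := f(unit, n); substituting into the remaining equation gives: q(f(U, Y)) = q(f(f(Y, n), f(unit, n))).
Decompose q/1: f(U, Y) = f(f(Y, n), f(unit, n)).
Decompose f/2: U = f(Y, n),  Y = f(unit, n).
Bind U := f(Y, n); no other remaining equation mentions U.
Bind Y := f(unit, n). Substituting into the earlier binding gives U := f(f(unit, n), n).
Applying the MGU to either side gives f(q(f(n, f(unit, n))), q(f(f(f(unit, n), n), f(unit, n)))).

f(q(f(n, f(unit, n))), q(f(f(f(unit, n), n), f(unit, n))))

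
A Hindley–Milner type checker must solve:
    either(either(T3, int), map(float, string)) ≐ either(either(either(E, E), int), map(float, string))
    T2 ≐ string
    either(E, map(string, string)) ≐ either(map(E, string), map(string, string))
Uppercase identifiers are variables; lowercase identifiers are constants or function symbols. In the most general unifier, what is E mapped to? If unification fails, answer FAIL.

Decompose either/2: either(T3, int) ≐ either(either(E, E), int),  map(float, string) ≐ map(float, string).
Decompose either/2: T3 ≐ either(E, E),  int ≐ int.
Bind T3 := either(E, E); no other remaining equation mentions T3.
Delete trivial equation int ≐ int.
Delete trivial equation map(float, string) ≐ map(float, string).
Bind T2 := string; no other remaining equation mentions T2.
Decompose either/2: E ≐ map(E, string),  map(string, string) ≐ map(string, string).
Occurs check fails: E occurs in map(E, string); the equation E ≐ map(E, string) has no finite solution.

FAIL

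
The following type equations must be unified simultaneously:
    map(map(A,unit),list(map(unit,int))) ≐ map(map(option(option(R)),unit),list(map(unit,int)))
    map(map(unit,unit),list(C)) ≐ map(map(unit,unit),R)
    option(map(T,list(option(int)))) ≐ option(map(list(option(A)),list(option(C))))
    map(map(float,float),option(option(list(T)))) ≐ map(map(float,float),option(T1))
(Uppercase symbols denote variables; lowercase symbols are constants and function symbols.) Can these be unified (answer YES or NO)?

YES

Decompose map/2: map(A,unit) ≐ map(option(option(R)),unit),  list(map(unit,int)) ≐ list(map(unit,int)).
Decompose map/2: A ≐ option(option(R)),  unit ≐ unit.
Bind A := option(option(R)); substituting into the one remaining equation that mentions A gives: option(map(T,list(option(int)))) ≐ option(map(list(option(option(option(R)))),list(option(C)))).
Delete trivial equation unit ≐ unit.
Delete trivial equation list(map(unit,int)) ≐ list(map(unit,int)).
Decompose map/2: map(unit,unit) ≐ map(unit,unit),  list(C) ≐ R.
Delete trivial equation map(unit,unit) ≐ map(unit,unit).
Bind R := list(C); substituting into the one remaining equation that mentions R gives: option(map(T,list(option(int)))) ≐ option(map(list(option(option(option(list(C))))),list(option(C)))). Substituting into the earlier binding gives A := option(option(list(C))).
Decompose option/1: map(T,list(option(int))) ≐ map(list(option(option(option(list(C))))),list(option(C))).
Decompose map/2: T ≐ list(option(option(option(list(C))))),  list(option(int)) ≐ list(option(C)).
Bind T := list(option(option(option(list(C))))); substituting into the one remaining equation that mentions T gives: map(map(float,float),option(option(list(list(option(option(option(list(C))))))))) ≐ map(map(float,float),option(T1)).
Decompose list/1: option(int) ≐ option(C).
Decompose option/1: int ≐ C.
Bind C := int; substituting into the remaining equation gives: map(map(float,float),option(option(list(list(option(option(option(list(int))))))))) ≐ map(map(float,float),option(T1)). Substituting into the earlier bindings gives A := option(option(list(int))), R := list(int), T := list(option(option(option(list(int))))).
Decompose map/2: map(float,float) ≐ map(float,float),  option(option(list(list(option(option(option(list(int)))))))) ≐ option(T1).
Delete trivial equation map(float,float) ≐ map(float,float).
Decompose option/1: option(list(list(option(option(option(list(int))))))) ≐ T1.
Bind T1 := option(list(list(option(option(option(list(int))))))).
No equations remain and no clash or occurs-check failure arose, so a unifier exists.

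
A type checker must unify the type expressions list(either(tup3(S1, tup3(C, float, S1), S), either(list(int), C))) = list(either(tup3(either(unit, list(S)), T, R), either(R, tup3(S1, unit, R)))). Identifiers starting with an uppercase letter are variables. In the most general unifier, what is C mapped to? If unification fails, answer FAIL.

tup3(either(unit, list(list(int))), unit, list(int))

Decompose list/1: either(tup3(S1, tup3(C, float, S1), S), either(list(int), C)) = either(tup3(either(unit, list(S)), T, R), either(R, tup3(S1, unit, R))).
Decompose either/2: tup3(S1, tup3(C, float, S1), S) = tup3(either(unit, list(S)), T, R),  either(list(int), C) = either(R, tup3(S1, unit, R)).
Decompose tup3/3: S1 = either(unit, list(S)),  tup3(C, float, S1) = T,  S = R.
Bind S1 := either(unit, list(S)); substituting into the 2 remaining equations that mention S1 gives: tup3(C, float, either(unit, list(S))) = T,  either(list(int), C) = either(R, tup3(either(unit, list(S)), unit, R)).
Bind T := tup3(C, float, either(unit, list(S))); no other remaining equation mentions T.
Bind S := R; substituting into the remaining equation gives: either(list(int), C) = either(R, tup3(either(unit, list(R)), unit, R)). Substituting into the earlier bindings gives S1 := either(unit, list(R)), T := tup3(C, float, either(unit, list(R))).
Decompose either/2: list(int) = R,  C = tup3(either(unit, list(R)), unit, R).
Bind R := list(int); substituting into the remaining equation gives: C = tup3(either(unit, list(list(int))), unit, list(int)). Substituting into the earlier bindings gives S1 := either(unit, list(list(int))), T := tup3(C, float, either(unit, list(list(int)))), S := list(int).
Bind C := tup3(either(unit, list(list(int))), unit, list(int)). Substituting into the earlier binding gives T := tup3(tup3(either(unit, list(list(int))), unit, list(int)), float, either(unit, list(list(int)))).
MGU = { S1 -> either(unit, list(list(int))), T -> tup3(tup3(either(unit, list(list(int))), unit, list(int)), float, either(unit, list(list(int)))), S -> list(int), R -> list(int), C -> tup3(either(unit, list(list(int))), unit, list(int)) }, so C -> tup3(either(unit, list(list(int))), unit, list(int)).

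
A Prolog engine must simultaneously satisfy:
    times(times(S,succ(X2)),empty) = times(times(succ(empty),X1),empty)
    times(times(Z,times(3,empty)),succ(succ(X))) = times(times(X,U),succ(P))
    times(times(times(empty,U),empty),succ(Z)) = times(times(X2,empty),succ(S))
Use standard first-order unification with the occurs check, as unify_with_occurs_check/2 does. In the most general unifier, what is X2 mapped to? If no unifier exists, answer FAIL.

times(empty,times(3,empty))

Decompose times/2: times(S,succ(X2)) = times(succ(empty),X1),  empty = empty.
Decompose times/2: S = succ(empty),  succ(X2) = X1.
Bind S := succ(empty); substituting into the one remaining equation that mentions S gives: times(times(times(empty,U),empty),succ(Z)) = times(times(X2,empty),succ(succ(empty))).
Bind X1 := succ(X2); no other remaining equation mentions X1.
Delete trivial equation empty = empty.
Decompose times/2: times(Z,times(3,empty)) = times(X,U),  succ(succ(X)) = succ(P).
Decompose times/2: Z = X,  times(3,empty) = U.
Bind Z := X; substituting into the one remaining equation that mentions Z gives: times(times(times(empty,U),empty),succ(X)) = times(times(X2,empty),succ(succ(empty))).
Bind U := times(3,empty); substituting into the one remaining equation that mentions U gives: times(times(times(empty,times(3,empty)),empty),succ(X)) = times(times(X2,empty),succ(succ(empty))).
Decompose succ/1: succ(X) = P.
Bind P := succ(X); no other remaining equation mentions P.
Decompose times/2: times(times(empty,times(3,empty)),empty) = times(X2,empty),  succ(X) = succ(succ(empty)).
Decompose times/2: times(empty,times(3,empty)) = X2,  empty = empty.
Bind X2 := times(empty,times(3,empty)); no other remaining equation mentions X2. Substituting into the earlier binding gives X1 := succ(times(empty,times(3,empty))).
Delete trivial equation empty = empty.
Decompose succ/1: X = succ(empty).
Bind X := succ(empty). Substituting into the earlier bindings gives Z := succ(empty), P := succ(succ(empty)).
MGU = { S = succ(empty), X1 = succ(times(empty,times(3,empty))), Z = succ(empty), U = times(3,empty), P = succ(succ(empty)), X2 = times(empty,times(3,empty)), X = succ(empty) }, so X2 = times(empty,times(3,empty)).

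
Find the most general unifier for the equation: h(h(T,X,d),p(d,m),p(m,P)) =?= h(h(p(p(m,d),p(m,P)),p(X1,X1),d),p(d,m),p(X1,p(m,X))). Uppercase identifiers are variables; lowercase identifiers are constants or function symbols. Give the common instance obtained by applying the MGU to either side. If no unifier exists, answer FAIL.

Decompose h/3: h(T,X,d) =?= h(p(p(m,d),p(m,P)),p(X1,X1),d),  p(d,m) =?= p(d,m),  p(m,P) =?= p(X1,p(m,X)).
Decompose h/3: T =?= p(p(m,d),p(m,P)),  X =?= p(X1,X1),  d =?= d.
Bind T := p(p(m,d),p(m,P)); no other remaining equation mentions T.
Bind X := p(X1,X1); substituting into the one remaining equation that mentions X gives: p(m,P) =?= p(X1,p(m,p(X1,X1))).
Delete trivial equation d =?= d.
Delete trivial equation p(d,m) =?= p(d,m).
Decompose p/2: m =?= X1,  P =?= p(m,p(X1,X1)).
Bind X1 := m; substituting into the remaining equation gives: P =?= p(m,p(m,m)). Substituting into the earlier binding gives X := p(m,m).
Bind P := p(m,p(m,m)). Substituting into the earlier binding gives T := p(p(m,d),p(m,p(m,p(m,m)))).
Applying the MGU to either side gives h(h(p(p(m,d),p(m,p(m,p(m,m)))),p(m,m),d),p(d,m),p(m,p(m,p(m,m)))).

h(h(p(p(m,d),p(m,p(m,p(m,m)))),p(m,m),d),p(d,m),p(m,p(m,p(m,m))))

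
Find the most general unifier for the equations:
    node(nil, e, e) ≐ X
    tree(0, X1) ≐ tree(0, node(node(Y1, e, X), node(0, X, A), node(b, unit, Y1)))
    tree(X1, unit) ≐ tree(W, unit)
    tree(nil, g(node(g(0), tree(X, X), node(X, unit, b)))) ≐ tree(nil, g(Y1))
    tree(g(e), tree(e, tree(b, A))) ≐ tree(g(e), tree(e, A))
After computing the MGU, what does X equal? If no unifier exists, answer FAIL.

Bind X := node(nil, e, e); substituting into the 2 remaining equations that mention X gives: tree(0, X1) ≐ tree(0, node(node(Y1, e, node(nil, e, e)), node(0, node(nil, e, e), A), node(b, unit, Y1))),  tree(nil, g(node(g(0), tree(node(nil, e, e), node(nil, e, e)), node(node(nil, e, e), unit, b)))) ≐ tree(nil, g(Y1)).
Decompose tree/2: 0 ≐ 0,  X1 ≐ node(node(Y1, e, node(nil, e, e)), node(0, node(nil, e, e), A), node(b, unit, Y1)).
Delete trivial equation 0 ≐ 0.
Bind X1 := node(node(Y1, e, node(nil, e, e)), node(0, node(nil, e, e), A), node(b, unit, Y1)); substituting into the one remaining equation that mentions X1 gives: tree(node(node(Y1, e, node(nil, e, e)), node(0, node(nil, e, e), A), node(b, unit, Y1)), unit) ≐ tree(W, unit).
Decompose tree/2: node(node(Y1, e, node(nil, e, e)), node(0, node(nil, e, e), A), node(b, unit, Y1)) ≐ W,  unit ≐ unit.
Bind W := node(node(Y1, e, node(nil, e, e)), node(0, node(nil, e, e), A), node(b, unit, Y1)); no other remaining equation mentions W.
Delete trivial equation unit ≐ unit.
Decompose tree/2: nil ≐ nil,  g(node(g(0), tree(node(nil, e, e), node(nil, e, e)), node(node(nil, e, e), unit, b))) ≐ g(Y1).
Delete trivial equation nil ≐ nil.
Decompose g/1: node(g(0), tree(node(nil, e, e), node(nil, e, e)), node(node(nil, e, e), unit, b)) ≐ Y1.
Bind Y1 := node(g(0), tree(node(nil, e, e), node(nil, e, e)), node(node(nil, e, e), unit, b)); no other remaining equation mentions Y1. Substituting into the earlier bindings gives X1 := node(node(node(g(0), tree(node(nil, e, e), node(nil, e, e)), node(node(nil, e, e), unit, b)), e, node(nil, e, e)), node(0, node(nil, e, e), A), node(b, unit, node(g(0), tree(node(nil, e, e), node(nil, e, e)), node(node(nil, e, e), unit, b)))), W := node(node(node(g(0), tree(node(nil, e, e), node(nil, e, e)), node(node(nil, e, e), unit, b)), e, node(nil, e, e)), node(0, node(nil, e, e), A), node(b, unit, node(g(0), tree(node(nil, e, e), node(nil, e, e)), node(node(nil, e, e), unit, b)))).
Decompose tree/2: g(e) ≐ g(e),  tree(e, tree(b, A)) ≐ tree(e, A).
Delete trivial equation g(e) ≐ g(e).
Decompose tree/2: e ≐ e,  tree(b, A) ≐ A.
Delete trivial equation e ≐ e.
Occurs check fails: A occurs in tree(b, A); the equation A ≐ tree(b, A) has no finite solution.

FAIL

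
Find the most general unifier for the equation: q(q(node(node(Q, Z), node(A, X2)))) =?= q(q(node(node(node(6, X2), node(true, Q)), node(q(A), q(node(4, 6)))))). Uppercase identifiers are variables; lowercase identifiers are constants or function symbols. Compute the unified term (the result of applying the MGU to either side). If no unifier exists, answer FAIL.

FAIL

Decompose q/1: q(node(node(Q, Z), node(A, X2))) =?= q(node(node(node(6, X2), node(true, Q)), node(q(A), q(node(4, 6))))).
Decompose q/1: node(node(Q, Z), node(A, X2)) =?= node(node(node(6, X2), node(true, Q)), node(q(A), q(node(4, 6)))).
Decompose node/2: node(Q, Z) =?= node(node(6, X2), node(true, Q)),  node(A, X2) =?= node(q(A), q(node(4, 6))).
Decompose node/2: Q =?= node(6, X2),  Z =?= node(true, Q).
Bind Q := node(6, X2); substituting into the one remaining equation that mentions Q gives: Z =?= node(true, node(6, X2)).
Bind Z := node(true, node(6, X2)); no other remaining equation mentions Z.
Decompose node/2: A =?= q(A),  X2 =?= q(node(4, 6)).
Occurs check fails: A occurs in q(A); the equation A =?= q(A) has no finite solution.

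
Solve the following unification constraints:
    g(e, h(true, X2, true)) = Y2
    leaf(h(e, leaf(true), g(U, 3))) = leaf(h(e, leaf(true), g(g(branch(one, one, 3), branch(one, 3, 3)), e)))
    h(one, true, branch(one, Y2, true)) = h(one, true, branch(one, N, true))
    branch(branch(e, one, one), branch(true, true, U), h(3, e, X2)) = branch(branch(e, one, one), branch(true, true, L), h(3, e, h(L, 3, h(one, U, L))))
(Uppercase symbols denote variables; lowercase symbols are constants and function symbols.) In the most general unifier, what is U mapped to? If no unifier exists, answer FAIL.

Bind Y2 := g(e, h(true, X2, true)); substituting into the one remaining equation that mentions Y2 gives: h(one, true, branch(one, g(e, h(true, X2, true)), true)) = h(one, true, branch(one, N, true)).
Decompose leaf/1: h(e, leaf(true), g(U, 3)) = h(e, leaf(true), g(g(branch(one, one, 3), branch(one, 3, 3)), e)).
Decompose h/3: e = e,  leaf(true) = leaf(true),  g(U, 3) = g(g(branch(one, one, 3), branch(one, 3, 3)), e).
Delete trivial equation e = e.
Delete trivial equation leaf(true) = leaf(true).
Decompose g/2: U = g(branch(one, one, 3), branch(one, 3, 3)),  3 = e.
Bind U := g(branch(one, one, 3), branch(one, 3, 3)); substituting into the one remaining equation that mentions U gives: branch(branch(e, one, one), branch(true, true, g(branch(one, one, 3), branch(one, 3, 3))), h(3, e, X2)) = branch(branch(e, one, one), branch(true, true, L), h(3, e, h(L, 3, h(one, g(branch(one, one, 3), branch(one, 3, 3)), L)))).
Clash: constants 3 and e differ; no unifier exists.

FAIL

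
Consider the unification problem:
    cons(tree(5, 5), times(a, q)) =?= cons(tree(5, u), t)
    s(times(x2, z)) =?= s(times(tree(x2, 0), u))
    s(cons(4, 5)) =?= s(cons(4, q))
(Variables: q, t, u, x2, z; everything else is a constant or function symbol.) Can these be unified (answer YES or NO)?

NO

Decompose cons/2: tree(5, 5) =?= tree(5, u),  times(a, q) =?= t.
Decompose tree/2: 5 =?= 5,  5 =?= u.
Delete trivial equation 5 =?= 5.
Bind u := 5; substituting into the one remaining equation that mentions u gives: s(times(x2, z)) =?= s(times(tree(x2, 0), 5)).
Bind t := times(a, q); no other remaining equation mentions t.
Decompose s/1: times(x2, z) =?= times(tree(x2, 0), 5).
Decompose times/2: x2 =?= tree(x2, 0),  z =?= 5.
Occurs check fails: x2 occurs in tree(x2, 0); the equation x2 =?= tree(x2, 0) has no finite solution.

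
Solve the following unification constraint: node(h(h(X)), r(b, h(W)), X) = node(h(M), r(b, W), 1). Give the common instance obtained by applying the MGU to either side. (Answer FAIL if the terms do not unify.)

FAIL

Decompose node/3: h(h(X)) = h(M),  r(b, h(W)) = r(b, W),  X = 1.
Decompose h/1: h(X) = M.
Bind M := h(X); no other remaining equation mentions M.
Decompose r/2: b = b,  h(W) = W.
Delete trivial equation b = b.
Occurs check fails: W occurs in h(W); the equation W = h(W) has no finite solution.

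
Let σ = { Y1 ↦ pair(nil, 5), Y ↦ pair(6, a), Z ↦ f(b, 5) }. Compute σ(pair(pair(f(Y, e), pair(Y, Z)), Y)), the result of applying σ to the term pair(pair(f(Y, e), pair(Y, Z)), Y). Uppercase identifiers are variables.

pair(pair(f(pair(6, a), e), pair(pair(6, a), f(b, 5))), pair(6, a))

Replace each occurrence of Y with pair(6, a).
Replace each occurrence of Z with f(b, 5).
Result: pair(pair(f(pair(6, a), e), pair(pair(6, a), f(b, 5))), pair(6, a)).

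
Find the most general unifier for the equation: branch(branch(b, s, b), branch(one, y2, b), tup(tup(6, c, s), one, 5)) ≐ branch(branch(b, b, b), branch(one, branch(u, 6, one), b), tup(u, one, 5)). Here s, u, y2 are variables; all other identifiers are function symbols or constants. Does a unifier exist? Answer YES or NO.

Decompose branch/3: branch(b, s, b) ≐ branch(b, b, b),  branch(one, y2, b) ≐ branch(one, branch(u, 6, one), b),  tup(tup(6, c, s), one, 5) ≐ tup(u, one, 5).
Decompose branch/3: b ≐ b,  s ≐ b,  b ≐ b.
Delete trivial equation b ≐ b.
Bind s := b; substituting into the one remaining equation that mentions s gives: tup(tup(6, c, b), one, 5) ≐ tup(u, one, 5).
Delete trivial equation b ≐ b.
Decompose branch/3: one ≐ one,  y2 ≐ branch(u, 6, one),  b ≐ b.
Delete trivial equation one ≐ one.
Bind y2 := branch(u, 6, one); no other remaining equation mentions y2.
Delete trivial equation b ≐ b.
Decompose tup/3: tup(6, c, b) ≐ u,  one ≐ one,  5 ≐ 5.
Bind u := tup(6, c, b); no other remaining equation mentions u. Substituting into the earlier binding gives y2 := branch(tup(6, c, b), 6, one).
Delete trivial equation one ≐ one.
Delete trivial equation 5 ≐ 5.
No equations remain and no clash or occurs-check failure arose, so a unifier exists.

YES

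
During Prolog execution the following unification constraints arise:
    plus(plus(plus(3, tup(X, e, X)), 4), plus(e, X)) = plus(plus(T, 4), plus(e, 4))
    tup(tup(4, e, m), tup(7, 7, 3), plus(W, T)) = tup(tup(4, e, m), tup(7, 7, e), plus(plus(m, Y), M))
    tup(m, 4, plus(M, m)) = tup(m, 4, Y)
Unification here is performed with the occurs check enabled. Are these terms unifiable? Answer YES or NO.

NO

Decompose plus/2: plus(plus(3, tup(X, e, X)), 4) = plus(T, 4),  plus(e, X) = plus(e, 4).
Decompose plus/2: plus(3, tup(X, e, X)) = T,  4 = 4.
Bind T := plus(3, tup(X, e, X)); substituting into the one remaining equation that mentions T gives: tup(tup(4, e, m), tup(7, 7, 3), plus(W, plus(3, tup(X, e, X)))) = tup(tup(4, e, m), tup(7, 7, e), plus(plus(m, Y), M)).
Delete trivial equation 4 = 4.
Decompose plus/2: e = e,  X = 4.
Delete trivial equation e = e.
Bind X := 4; substituting into the one remaining equation that mentions X gives: tup(tup(4, e, m), tup(7, 7, 3), plus(W, plus(3, tup(4, e, 4)))) = tup(tup(4, e, m), tup(7, 7, e), plus(plus(m, Y), M)). Substituting into the earlier binding gives T := plus(3, tup(4, e, 4)).
Decompose tup/3: tup(4, e, m) = tup(4, e, m),  tup(7, 7, 3) = tup(7, 7, e),  plus(W, plus(3, tup(4, e, 4))) = plus(plus(m, Y), M).
Delete trivial equation tup(4, e, m) = tup(4, e, m).
Decompose tup/3: 7 = 7,  7 = 7,  3 = e.
Delete trivial equation 7 = 7.
Delete trivial equation 7 = 7.
Clash: constants 3 and e differ; no unifier exists.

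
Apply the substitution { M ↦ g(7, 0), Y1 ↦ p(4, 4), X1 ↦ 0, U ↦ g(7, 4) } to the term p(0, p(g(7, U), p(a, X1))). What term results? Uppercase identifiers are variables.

p(0, p(g(7, g(7, 4)), p(a, 0)))

Replace each occurrence of X1 with 0.
Replace each occurrence of U with g(7, 4).
Result: p(0, p(g(7, g(7, 4)), p(a, 0))).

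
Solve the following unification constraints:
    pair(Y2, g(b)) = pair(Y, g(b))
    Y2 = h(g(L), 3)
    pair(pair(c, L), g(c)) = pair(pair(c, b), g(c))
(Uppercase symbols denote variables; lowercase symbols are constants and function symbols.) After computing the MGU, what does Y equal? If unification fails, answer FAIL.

Decompose pair/2: Y2 = Y,  g(b) = g(b).
Bind Y2 := Y; substituting into the one remaining equation that mentions Y2 gives: Y = h(g(L), 3).
Delete trivial equation g(b) = g(b).
Bind Y := h(g(L), 3); no other remaining equation mentions Y. Substituting into the earlier binding gives Y2 := h(g(L), 3).
Decompose pair/2: pair(c, L) = pair(c, b),  g(c) = g(c).
Decompose pair/2: c = c,  L = b.
Delete trivial equation c = c.
Bind L := b; no other remaining equation mentions L. Substituting into the earlier bindings gives Y2 := h(g(b), 3), Y := h(g(b), 3).
Delete trivial equation g(c) = g(c).
MGU = { Y2 -> h(g(b), 3), Y -> h(g(b), 3), L -> b }, so Y -> h(g(b), 3).

h(g(b), 3)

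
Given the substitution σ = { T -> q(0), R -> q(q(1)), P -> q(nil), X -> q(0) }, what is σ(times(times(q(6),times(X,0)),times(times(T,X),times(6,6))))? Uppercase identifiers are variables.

Replace each occurrence of T with q(0).
Replace each occurrence of X with q(0).
Result: times(times(q(6),times(q(0),0)),times(times(q(0),q(0)),times(6,6))).

times(times(q(6),times(q(0),0)),times(times(q(0),q(0)),times(6,6)))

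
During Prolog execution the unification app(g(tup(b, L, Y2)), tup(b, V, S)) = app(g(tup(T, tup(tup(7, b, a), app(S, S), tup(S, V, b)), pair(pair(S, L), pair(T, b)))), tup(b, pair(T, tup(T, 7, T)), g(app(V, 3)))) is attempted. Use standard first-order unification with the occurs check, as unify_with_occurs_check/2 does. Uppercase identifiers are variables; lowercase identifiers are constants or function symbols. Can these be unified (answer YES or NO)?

YES

Decompose app/2: g(tup(b, L, Y2)) = g(tup(T, tup(tup(7, b, a), app(S, S), tup(S, V, b)), pair(pair(S, L), pair(T, b)))),  tup(b, V, S) = tup(b, pair(T, tup(T, 7, T)), g(app(V, 3))).
Decompose g/1: tup(b, L, Y2) = tup(T, tup(tup(7, b, a), app(S, S), tup(S, V, b)), pair(pair(S, L), pair(T, b))).
Decompose tup/3: b = T,  L = tup(tup(7, b, a), app(S, S), tup(S, V, b)),  Y2 = pair(pair(S, L), pair(T, b)).
Bind T := b; substituting into the 2 remaining equations that mention T gives: Y2 = pair(pair(S, L), pair(b, b)),  tup(b, V, S) = tup(b, pair(b, tup(b, 7, b)), g(app(V, 3))).
Bind L := tup(tup(7, b, a), app(S, S), tup(S, V, b)); substituting into the one remaining equation that mentions L gives: Y2 = pair(pair(S, tup(tup(7, b, a), app(S, S), tup(S, V, b))), pair(b, b)).
Bind Y2 := pair(pair(S, tup(tup(7, b, a), app(S, S), tup(S, V, b))), pair(b, b)); no other remaining equation mentions Y2.
Decompose tup/3: b = b,  V = pair(b, tup(b, 7, b)),  S = g(app(V, 3)).
Delete trivial equation b = b.
Bind V := pair(b, tup(b, 7, b)); substituting into the remaining equation gives: S = g(app(pair(b, tup(b, 7, b)), 3)). Substituting into the earlier bindings gives L := tup(tup(7, b, a), app(S, S), tup(S, pair(b, tup(b, 7, b)), b)), Y2 := pair(pair(S, tup(tup(7, b, a), app(S, S), tup(S, pair(b, tup(b, 7, b)), b))), pair(b, b)).
Bind S := g(app(pair(b, tup(b, 7, b)), 3)). Substituting into the earlier bindings gives L := tup(tup(7, b, a), app(g(app(pair(b, tup(b, 7, b)), 3)), g(app(pair(b, tup(b, 7, b)), 3))), tup(g(app(pair(b, tup(b, 7, b)), 3)), pair(b, tup(b, 7, b)), b)), Y2 := pair(pair(g(app(pair(b, tup(b, 7, b)), 3)), tup(tup(7, b, a), app(g(app(pair(b, tup(b, 7, b)), 3)), g(app(pair(b, tup(b, 7, b)), 3))), tup(g(app(pair(b, tup(b, 7, b)), 3)), pair(b, tup(b, 7, b)), b))), pair(b, b)).
No equations remain and no clash or occurs-check failure arose, so a unifier exists.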